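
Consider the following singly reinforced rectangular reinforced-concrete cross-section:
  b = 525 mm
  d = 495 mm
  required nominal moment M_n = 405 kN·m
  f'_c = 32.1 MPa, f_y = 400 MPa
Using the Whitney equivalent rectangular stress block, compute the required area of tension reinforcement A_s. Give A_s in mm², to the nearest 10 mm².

With M_n = 0.85 f'_c a b (d − a/2), solve the quadratic for a:
a = d − √(d² − 2M_n/(0.85 f'_c b)) = 495 − √(495² − 2 × 405×10⁶/(0.85 × 32.1 × 525)) = 60.86 mm.
A_s = 0.85 f'_c a b / f_y = 0.85 × 32.1 × 60.86 × 525 / 400 = 2179.5 mm².

A_s ≈ 2180 mm²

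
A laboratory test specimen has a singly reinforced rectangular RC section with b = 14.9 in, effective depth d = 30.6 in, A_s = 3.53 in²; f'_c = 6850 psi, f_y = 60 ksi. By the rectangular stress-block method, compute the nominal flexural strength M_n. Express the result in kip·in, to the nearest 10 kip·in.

T = A_s f_y = 3.53 × 60 = 211.8 kips.
a = T/(0.85 f'_c b) = 211.8/(0.85 × 6.85 × 14.9) = 2.441 in.
M_n = T(d − a/2) = 211.8 × (30.6 − 1.2205) = 6222.6 kip·in.

M_n ≈ 6220 kip·in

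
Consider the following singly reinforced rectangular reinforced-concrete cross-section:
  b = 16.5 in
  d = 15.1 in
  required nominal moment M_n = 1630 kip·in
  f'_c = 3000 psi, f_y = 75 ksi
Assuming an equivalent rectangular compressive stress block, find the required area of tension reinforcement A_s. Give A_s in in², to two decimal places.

A_s ≈ 1.59 in²

From M_n = 0.85 f'_c a b (d − a/2):
a = d − √(d² − 2M_n/(0.85 f'_c b)) = 15.1 − √(15.1² − 2 × 1630/(0.85 × 3 × 16.5)) = 2.831 in.
A_s = 0.85 f'_c a b / f_y = 0.85 × 3 × 2.831 × 16.5 / 75 = 1.588 in².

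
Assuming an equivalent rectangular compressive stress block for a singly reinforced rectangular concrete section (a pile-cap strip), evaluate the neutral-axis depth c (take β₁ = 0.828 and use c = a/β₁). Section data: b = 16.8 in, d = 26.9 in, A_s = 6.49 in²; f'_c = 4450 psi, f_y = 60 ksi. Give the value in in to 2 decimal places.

c ≈ 7.40 in

T = A_s f_y = 6.49 × 60 = 389.4 kips.
a = T/(0.85 f'_c b) = 389.4/(0.85 × 4.45 × 16.8) = 6.1278 in.
With β₁ = 0.828, c = a/β₁ = 6.1278/0.828 = 7.40 in.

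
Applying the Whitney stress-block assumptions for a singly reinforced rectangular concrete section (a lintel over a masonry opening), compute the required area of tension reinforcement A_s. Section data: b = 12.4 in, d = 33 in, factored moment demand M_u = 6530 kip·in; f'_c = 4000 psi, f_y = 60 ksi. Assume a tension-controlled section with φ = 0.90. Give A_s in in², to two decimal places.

A_s ≈ 4.01 in²

M_n = M_u/φ = 6530/0.90 = 7255.56 kip·in.
From M_n = 0.85 f'_c a b (d − a/2):
a = d − √(d² − 2M_n/(0.85 f'_c b)) = 33 − √(33² − 2 × 7255.56/(0.85 × 4 × 12.4)) = 5.709 in.
A_s = 0.85 f'_c a b / f_y = 0.85 × 4 × 5.709 × 12.4 / 60 = 4.012 in².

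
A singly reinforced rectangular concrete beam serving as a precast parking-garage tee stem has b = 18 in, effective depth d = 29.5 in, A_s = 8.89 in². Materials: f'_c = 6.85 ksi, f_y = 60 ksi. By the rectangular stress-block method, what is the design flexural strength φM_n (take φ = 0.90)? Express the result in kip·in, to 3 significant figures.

T = A_s f_y = 8.89 × 60 = 533.4 kips.
a = T/(0.85 f'_c b) = 533.4/(0.85 × 6.85 × 18) = 5.089 in.
M_n = T(d − a/2) = 533.4 × (29.5 − 2.5445) = 14378.1 kip·in.
φM_n = 0.90 × 14378.1 = 12940.3 kip·in.

φM_n ≈ 12900 kip·in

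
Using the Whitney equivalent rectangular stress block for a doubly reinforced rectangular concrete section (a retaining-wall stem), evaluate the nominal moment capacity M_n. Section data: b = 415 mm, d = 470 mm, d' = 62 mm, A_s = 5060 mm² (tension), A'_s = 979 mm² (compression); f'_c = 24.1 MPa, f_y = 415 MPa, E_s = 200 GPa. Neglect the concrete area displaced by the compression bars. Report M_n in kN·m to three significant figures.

Assume both tension and compression steel yield.
Net tension couple steel: A_s − A'_s = 4081 mm².
a = (A_s − A'_s) f_y / (0.85 f'_c b) = 1693615/(0.85 × 24.1 × 415) = 199.22 mm.
c = a/β₁ = 199.22/0.85 = 234.38 mm; ε'_s = 0.003(c − d')/c = 0.0022 ≥ f_y/E_s = 0.0021, so compression steel does yield.
M_n = (A_s − A'_s) f_y (d − a/2) + A'_s f_y (d − d') = [1693615 × (470 − 99.61) + 406285 × (470 − 62)] × 10⁻⁶ = 627.30 + 165.76 = 793.06 kN·m.

M_n ≈ 793 kN·m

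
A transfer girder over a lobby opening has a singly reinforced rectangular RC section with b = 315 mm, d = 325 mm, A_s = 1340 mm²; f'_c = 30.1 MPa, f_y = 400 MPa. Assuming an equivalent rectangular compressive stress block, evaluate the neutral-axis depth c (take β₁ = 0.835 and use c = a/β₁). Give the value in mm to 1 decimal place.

T = A_s f_y = 1340 × 400 = 536000 N = 536 kN.
Setting C = 0.85 f'_c a b equal to T: a = 536000/(0.85 × 30.1 × 315) = 66.507 mm.
With β₁ = 0.835, c = a/β₁ = 66.507/0.835 = 79.6 mm.

c ≈ 79.6 mm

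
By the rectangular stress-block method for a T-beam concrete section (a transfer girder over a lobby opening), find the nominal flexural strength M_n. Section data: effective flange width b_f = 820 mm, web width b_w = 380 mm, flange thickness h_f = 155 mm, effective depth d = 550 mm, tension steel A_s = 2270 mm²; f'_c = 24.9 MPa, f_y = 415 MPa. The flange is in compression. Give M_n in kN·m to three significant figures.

Tension: T = A_s f_y = 2270 × 415 = 942050 N.
Try a within the flange: a = T/(0.85 f'_c b_f) = 942050/(0.85 × 24.9 × 820) = 54.28 mm.
Since a = 54.28 ≤ h_f = 155 mm, the stress block lies entirely in the flange; analyse as a rectangular beam of width b_f.
M_n = T(d − a/2) = 942050 × (550 − 27.14) = 492.56 × 10⁶ N·mm.
M_n = 492.56 kN·m.

M_n ≈ 493 kN·m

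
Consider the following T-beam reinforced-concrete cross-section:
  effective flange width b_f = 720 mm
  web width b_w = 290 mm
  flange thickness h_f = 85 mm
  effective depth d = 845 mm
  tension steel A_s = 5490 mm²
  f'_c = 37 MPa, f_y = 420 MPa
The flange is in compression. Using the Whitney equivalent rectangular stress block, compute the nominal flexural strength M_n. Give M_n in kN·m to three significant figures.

Tension: T = A_s f_y = 5490 × 420 = 2305800 N.
Try a within the flange: a = T/(0.85 f'_c b_f) = 2305800/(0.85 × 37 × 720) = 101.83 mm.
a = 101.83 > h_f = 85 mm: the block extends into the web. Split into flange-overhang and web parts.
C_f = 0.85 f'_c (b_f − b_w) h_f = 0.85 × 37 × (720 − 290) × 85 = 1149498 N.
Remaining web compression depth: a_w = (T − C_f)/(0.85 f'_c b_w) = (2305800 − 1149498)/(0.85 × 37 × 290) = 126.78 mm.
M_n = C_f(d − h_f/2) + (T − C_f)(d − a_w/2) = 1149498 × (845 − 42.5) + 1156302 × (845 − 63.39) = 922.47 + 903.78 = 1826.25 × 10⁶ N·mm.
M_n = 1826.25 kN·m.

M_n ≈ 1830 kN·m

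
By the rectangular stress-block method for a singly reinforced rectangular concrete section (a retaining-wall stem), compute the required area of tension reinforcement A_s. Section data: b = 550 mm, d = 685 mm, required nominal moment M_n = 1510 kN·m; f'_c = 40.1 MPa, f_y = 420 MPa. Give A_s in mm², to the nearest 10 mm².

With M_n = 0.85 f'_c a b (d − a/2), solve the quadratic for a:
a = d − √(d² − 2M_n/(0.85 f'_c b)) = 685 − √(685² − 2 × 1510×10⁶/(0.85 × 40.1 × 550)) = 129.91 mm.
A_s = 0.85 f'_c a b / f_y = 0.85 × 40.1 × 129.91 × 550 / 420 = 5798.5 mm².

A_s ≈ 5800 mm²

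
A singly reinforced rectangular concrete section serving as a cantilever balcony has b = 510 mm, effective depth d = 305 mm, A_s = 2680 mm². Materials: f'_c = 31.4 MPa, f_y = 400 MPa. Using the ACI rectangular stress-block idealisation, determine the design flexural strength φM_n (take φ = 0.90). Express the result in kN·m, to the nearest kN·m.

T = A_s f_y = 2680 × 400 = 1072000 N = 1072 kN.
From C = T: a = T/(0.85 f'_c b) = 1072000/(0.85 × 31.4 × 510) = 78.75 mm.
M_n = T(d − a/2) = 1072 kN × (305 − 39.375) mm = 284.75 kN·m.
φM_n = 0.90 × 284.75 = 256.28 kN·m.

φM_n ≈ 256 kN·m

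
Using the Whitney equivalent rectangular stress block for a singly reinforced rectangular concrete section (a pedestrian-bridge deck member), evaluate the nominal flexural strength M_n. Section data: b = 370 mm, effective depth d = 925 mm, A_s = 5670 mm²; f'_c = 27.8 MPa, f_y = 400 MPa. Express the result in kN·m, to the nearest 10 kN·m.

M_n ≈ 1800 kN·m

T = A_s f_y = 5670 × 400 = 2268000 N = 2268 kN.
From C = T: a = T/(0.85 f'_c b) = 2268000/(0.85 × 27.8 × 370) = 259.40 mm.
M_n = T(d − a/2) = 2268 kN × (925 − 129.7) mm = 1803.74 kN·m.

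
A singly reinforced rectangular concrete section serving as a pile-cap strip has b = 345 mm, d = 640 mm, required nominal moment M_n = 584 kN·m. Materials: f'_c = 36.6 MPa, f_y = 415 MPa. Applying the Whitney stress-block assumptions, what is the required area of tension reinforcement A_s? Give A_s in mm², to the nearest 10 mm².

With M_n = 0.85 f'_c a b (d − a/2), solve the quadratic for a:
a = d − √(d² − 2M_n/(0.85 f'_c b)) = 640 − √(640² − 2 × 584×10⁶/(0.85 × 36.6 × 345)) = 91.57 mm.
A_s = 0.85 f'_c a b / f_y = 0.85 × 36.6 × 91.57 × 345 / 415 = 2368.2 mm².

A_s ≈ 2370 mm²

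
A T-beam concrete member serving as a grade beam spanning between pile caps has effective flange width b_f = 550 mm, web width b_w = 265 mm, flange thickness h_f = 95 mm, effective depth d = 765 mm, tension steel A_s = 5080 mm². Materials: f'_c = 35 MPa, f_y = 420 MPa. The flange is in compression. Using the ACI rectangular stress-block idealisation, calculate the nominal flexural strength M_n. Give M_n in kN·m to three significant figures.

M_n ≈ 1480 kN·m

Tension: T = A_s f_y = 5080 × 420 = 2133600 N.
Try a within the flange: a = T/(0.85 f'_c b_f) = 2133600/(0.85 × 35 × 550) = 130.40 mm.
a = 130.40 > h_f = 95 mm: the block extends into the web. Split into flange-overhang and web parts.
C_f = 0.85 f'_c (b_f − b_w) h_f = 0.85 × 35 × (550 − 265) × 95 = 805481 N.
Remaining web compression depth: a_w = (T − C_f)/(0.85 f'_c b_w) = (2133600 − 805481)/(0.85 × 35 × 265) = 168.46 mm.
M_n = C_f(d − h_f/2) + (T − C_f)(d − a_w/2) = 805481 × (765 − 47.5) + 1328119 × (765 − 84.23) = 577.93 + 904.14 = 1482.07 × 10⁶ N·mm.
M_n = 1482.07 kN·m.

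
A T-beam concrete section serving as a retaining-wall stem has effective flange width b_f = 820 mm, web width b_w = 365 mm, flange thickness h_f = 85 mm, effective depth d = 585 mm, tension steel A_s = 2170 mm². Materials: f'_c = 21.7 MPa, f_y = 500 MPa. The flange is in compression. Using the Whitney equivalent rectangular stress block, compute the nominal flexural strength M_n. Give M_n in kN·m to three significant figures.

Tension: T = A_s f_y = 2170 × 500 = 1085000 N.
Try a within the flange: a = T/(0.85 f'_c b_f) = 1085000/(0.85 × 21.7 × 820) = 71.74 mm.
Since a = 71.74 ≤ h_f = 85 mm, the stress block lies entirely in the flange; analyse as a rectangular beam of width b_f.
M_n = T(d − a/2) = 1085000 × (585 − 35.87) = 595.81 × 10⁶ N·mm.
M_n = 595.81 kN·m.

M_n ≈ 596 kN·m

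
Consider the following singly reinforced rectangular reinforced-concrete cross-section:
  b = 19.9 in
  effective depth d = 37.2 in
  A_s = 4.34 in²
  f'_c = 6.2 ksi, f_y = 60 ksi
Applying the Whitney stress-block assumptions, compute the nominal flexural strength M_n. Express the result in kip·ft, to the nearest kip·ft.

M_n ≈ 780 kip·ft

T = A_s f_y = 4.34 × 60 = 260.4 kips.
a = T/(0.85 f'_c b) = 260.4/(0.85 × 6.2 × 19.9) = 2.483 in.
M_n = T(d − a/2) = 260.4 × (37.2 − 1.2415) = 9363.6 kip·in = 9363.6/12 = 780.30 kip·ft.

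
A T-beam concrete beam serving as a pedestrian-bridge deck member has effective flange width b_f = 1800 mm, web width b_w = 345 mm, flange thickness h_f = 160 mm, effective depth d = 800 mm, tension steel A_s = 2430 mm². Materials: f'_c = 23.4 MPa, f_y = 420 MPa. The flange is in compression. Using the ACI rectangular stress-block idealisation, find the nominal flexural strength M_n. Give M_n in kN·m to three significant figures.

M_n ≈ 802 kN·m

Tension: T = A_s f_y = 2430 × 420 = 1020600 N.
Try a within the flange: a = T/(0.85 f'_c b_f) = 1020600/(0.85 × 23.4 × 1800) = 28.51 mm.
Since a = 28.51 ≤ h_f = 160 mm, the stress block lies entirely in the flange; analyse as a rectangular beam of width b_f.
M_n = T(d − a/2) = 1020600 × (800 − 14.255) = 801.93 × 10⁶ N·mm.
M_n = 801.93 kN·m.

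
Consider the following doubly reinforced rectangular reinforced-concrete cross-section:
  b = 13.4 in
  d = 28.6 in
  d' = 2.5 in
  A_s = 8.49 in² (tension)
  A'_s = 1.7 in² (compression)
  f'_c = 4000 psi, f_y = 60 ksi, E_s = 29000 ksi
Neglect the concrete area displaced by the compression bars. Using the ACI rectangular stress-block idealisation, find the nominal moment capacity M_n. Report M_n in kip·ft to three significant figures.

M_n ≈ 1040 kip·ft

Assume both steels yield.
a = (A_s − A'_s) f_y/(0.85 f'_c b) = (8.49 − 1.7) × 60/(0.85 × 4 × 13.4) = 8.942 in.
c = a/β₁ = 8.942/0.85 = 10.520 in; ε'_s = 0.003(c − d')/c = 0.0023 ≥ ε_y = 0.0021, so the compression steel yields.
M_n = (A_s − A'_s) f_y (d − a/2) + A'_s f_y (d − d') = 407.4 × (28.6 − 4.471) + 102 × (28.6 − 2.5) = 9830.2 + 2662.2 = 12492.4 kip·in = 12492.4/12 = 1041.03 kip·ft.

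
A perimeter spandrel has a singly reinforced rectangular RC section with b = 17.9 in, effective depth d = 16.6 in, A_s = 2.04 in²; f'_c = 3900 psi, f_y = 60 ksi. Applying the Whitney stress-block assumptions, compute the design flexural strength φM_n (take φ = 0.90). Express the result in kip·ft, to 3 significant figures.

φM_n ≈ 143 kip·ft

T = A_s f_y = 2.04 × 60 = 122.4 kips.
a = T/(0.85 f'_c b) = 122.4/(0.85 × 3.9 × 17.9) = 2.063 in.
M_n = T(d − a/2) = 122.4 × (16.6 − 1.0315) = 1905.6 kip·in = 1905.6/12 = 158.80 kip·ft.
φM_n = 0.90 × 158.80 = 142.92 kip·ft.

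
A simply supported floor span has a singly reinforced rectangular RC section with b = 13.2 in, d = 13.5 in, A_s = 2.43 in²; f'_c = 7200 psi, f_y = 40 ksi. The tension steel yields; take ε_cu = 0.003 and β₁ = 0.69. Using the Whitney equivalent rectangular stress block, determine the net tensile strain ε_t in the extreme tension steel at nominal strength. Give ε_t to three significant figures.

a = A_s f_y/(0.85 f'_c b) = 1.203 in.
β₁ = 0.69, so c = a/β₁ = 1.203/0.69 = 1.743 in.
From the linear strain diagram with ε_cu = 0.003: ε_t = 0.003 (d − c)/c = 0.003 × (13.5 − 1.743)/1.743 = 0.0202.
Since ε_t ≥ 0.005, the section is tension-controlled.

ε_t ≈ 0.0202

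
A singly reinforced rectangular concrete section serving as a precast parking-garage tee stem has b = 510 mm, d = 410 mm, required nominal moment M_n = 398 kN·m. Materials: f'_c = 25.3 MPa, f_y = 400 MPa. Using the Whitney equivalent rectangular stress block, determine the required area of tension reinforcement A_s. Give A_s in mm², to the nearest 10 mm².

A_s ≈ 2770 mm²

With M_n = 0.85 f'_c a b (d − a/2), solve the quadratic for a:
a = d − √(d² − 2M_n/(0.85 f'_c b)) = 410 − √(410² − 2 × 398×10⁶/(0.85 × 25.3 × 510)) = 100.93 mm.
A_s = 0.85 f'_c a b / f_y = 0.85 × 25.3 × 100.93 × 510 / 400 = 2767.4 mm².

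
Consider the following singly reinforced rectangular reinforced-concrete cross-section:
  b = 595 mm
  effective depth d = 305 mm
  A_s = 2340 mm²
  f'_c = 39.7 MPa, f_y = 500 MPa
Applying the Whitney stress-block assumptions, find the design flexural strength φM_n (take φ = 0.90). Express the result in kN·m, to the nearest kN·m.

T = A_s f_y = 2340 × 500 = 1170000 N = 1170 kN.
From C = T: a = T/(0.85 f'_c b) = 1170000/(0.85 × 39.7 × 595) = 58.27 mm.
M_n = T(d − a/2) = 1170 kN × (305 − 29.135) mm = 322.76 kN·m.
φM_n = 0.90 × 322.76 = 290.48 kN·m.

φM_n ≈ 290 kN·m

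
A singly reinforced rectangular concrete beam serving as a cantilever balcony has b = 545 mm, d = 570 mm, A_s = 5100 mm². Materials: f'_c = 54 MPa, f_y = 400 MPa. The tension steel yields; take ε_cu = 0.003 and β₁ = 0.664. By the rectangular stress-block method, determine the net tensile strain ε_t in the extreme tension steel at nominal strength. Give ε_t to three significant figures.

ε_t ≈ 0.0109

a = A_s f_y/(0.85 f'_c b) = 81.55 mm.
β₁ = 0.664, so c = a/β₁ = 81.55/0.664 = 122.82 mm.
From the linear strain diagram with ε_cu = 0.003: ε_t = 0.003 (d − c)/c = 0.003 × (570 − 122.82)/122.82 = 0.0109.
Since ε_t ≥ 0.005, the section is tension-controlled.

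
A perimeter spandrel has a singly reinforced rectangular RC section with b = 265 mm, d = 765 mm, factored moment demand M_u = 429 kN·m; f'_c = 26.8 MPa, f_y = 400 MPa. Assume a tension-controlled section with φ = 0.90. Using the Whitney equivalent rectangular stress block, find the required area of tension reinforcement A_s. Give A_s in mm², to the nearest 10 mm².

M_n = M_u/φ = 429/0.90 = 476.667 kN·m.
With M_n = 0.85 f'_c a b (d − a/2), solve the quadratic for a:
a = d − √(d² − 2M_n/(0.85 f'_c b)) = 765 − √(765² − 2 × 476.667×10⁶/(0.85 × 26.8 × 265)) = 111.32 mm.
A_s = 0.85 f'_c a b / f_y = 0.85 × 26.8 × 111.32 × 265 / 400 = 1680.0 mm².

A_s ≈ 1680 mm²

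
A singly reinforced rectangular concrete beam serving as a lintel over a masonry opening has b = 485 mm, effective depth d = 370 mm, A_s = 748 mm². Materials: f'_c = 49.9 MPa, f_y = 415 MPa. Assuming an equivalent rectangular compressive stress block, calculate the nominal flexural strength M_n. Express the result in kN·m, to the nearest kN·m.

T = A_s f_y = 748 × 415 = 310420 N = 310.42 kN.
From C = T: a = T/(0.85 f'_c b) = 310420/(0.85 × 49.9 × 485) = 15.09 mm.
M_n = T(d − a/2) = 310.42 kN × (370 − 7.545) mm = 112.51 kN·m.

M_n ≈ 113 kN·m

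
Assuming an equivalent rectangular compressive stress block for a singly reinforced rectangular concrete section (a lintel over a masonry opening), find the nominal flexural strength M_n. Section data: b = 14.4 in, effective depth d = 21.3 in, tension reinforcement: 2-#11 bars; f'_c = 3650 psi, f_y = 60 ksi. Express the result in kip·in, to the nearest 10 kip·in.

M_n ≈ 3600 kip·in

A_s = 2 × 1.56 = 3.12 in².
T = A_s f_y = 3.12 × 60 = 187.2 kips.
a = T/(0.85 f'_c b) = 187.2/(0.85 × 3.65 × 14.4) = 4.190 in.
M_n = T(d − a/2) = 187.2 × (21.3 − 2.095) = 3595.2 kip·in.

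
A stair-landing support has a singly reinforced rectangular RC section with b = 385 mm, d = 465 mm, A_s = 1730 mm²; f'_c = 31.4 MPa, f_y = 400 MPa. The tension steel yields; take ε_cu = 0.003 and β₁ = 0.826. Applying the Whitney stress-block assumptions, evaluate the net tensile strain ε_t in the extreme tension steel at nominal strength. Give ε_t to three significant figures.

a = A_s f_y/(0.85 f'_c b) = 67.34 mm.
β₁ = 0.826, so c = a/β₁ = 67.34/0.826 = 81.53 mm.
From the linear strain diagram with ε_cu = 0.003: ε_t = 0.003 (d − c)/c = 0.003 × (465 − 81.53)/81.53 = 0.0141.
Since ε_t ≥ 0.005, the section is tension-controlled.

ε_t ≈ 0.0141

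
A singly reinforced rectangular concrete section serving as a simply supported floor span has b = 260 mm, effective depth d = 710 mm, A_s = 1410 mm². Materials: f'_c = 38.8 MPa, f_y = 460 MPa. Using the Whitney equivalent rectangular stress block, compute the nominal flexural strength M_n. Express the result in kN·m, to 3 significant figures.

M_n ≈ 436 kN·m

T = A_s f_y = 1410 × 460 = 648600 N = 648.6 kN.
From C = T: a = T/(0.85 f'_c b) = 648600/(0.85 × 38.8 × 260) = 75.64 mm.
M_n = T(d − a/2) = 648.6 kN × (710 − 37.82) mm = 435.98 kN·m.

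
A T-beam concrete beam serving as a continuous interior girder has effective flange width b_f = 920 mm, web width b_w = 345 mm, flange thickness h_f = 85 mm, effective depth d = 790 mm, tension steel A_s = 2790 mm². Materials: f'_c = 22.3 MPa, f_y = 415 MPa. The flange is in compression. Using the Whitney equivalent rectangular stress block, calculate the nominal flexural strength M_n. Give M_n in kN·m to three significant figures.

Tension: T = A_s f_y = 2790 × 415 = 1157850 N.
Try a within the flange: a = T/(0.85 f'_c b_f) = 1157850/(0.85 × 22.3 × 920) = 66.40 mm.
Since a = 66.40 ≤ h_f = 85 mm, the stress block lies entirely in the flange; analyse as a rectangular beam of width b_f.
M_n = T(d − a/2) = 1157850 × (790 − 33.2) = 876.26 × 10⁶ N·mm.
M_n = 876.26 kN·m.

M_n ≈ 876 kN·m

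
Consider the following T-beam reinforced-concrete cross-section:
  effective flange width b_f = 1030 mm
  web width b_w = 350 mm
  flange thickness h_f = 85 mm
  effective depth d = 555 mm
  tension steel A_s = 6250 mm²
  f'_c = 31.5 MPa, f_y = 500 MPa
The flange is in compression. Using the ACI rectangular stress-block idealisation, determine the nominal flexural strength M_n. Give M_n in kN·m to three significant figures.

M_n ≈ 1540 kN·m

Tension: T = A_s f_y = 6250 × 500 = 3125000 N.
Try a within the flange: a = T/(0.85 f'_c b_f) = 3125000/(0.85 × 31.5 × 1030) = 113.31 mm.
a = 113.31 > h_f = 85 mm: the block extends into the web. Split into flange-overhang and web parts.
C_f = 0.85 f'_c (b_f − b_w) h_f = 0.85 × 31.5 × (1030 − 350) × 85 = 1547595 N.
Remaining web compression depth: a_w = (T − C_f)/(0.85 f'_c b_w) = (3125000 − 1547595)/(0.85 × 31.5 × 350) = 168.32 mm.
M_n = C_f(d − h_f/2) + (T − C_f)(d − a_w/2) = 1547595 × (555 − 42.5) + 1577405 × (555 − 84.16) = 793.14 + 742.71 = 1535.85 × 10⁶ N·mm.
M_n = 1535.85 kN·m.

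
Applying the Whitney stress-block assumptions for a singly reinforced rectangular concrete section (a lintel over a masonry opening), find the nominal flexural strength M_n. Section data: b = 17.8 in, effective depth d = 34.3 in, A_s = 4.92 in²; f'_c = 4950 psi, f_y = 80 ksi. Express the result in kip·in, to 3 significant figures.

M_n ≈ 12500 kip·in

T = A_s f_y = 4.92 × 80 = 393.6 kips.
a = T/(0.85 f'_c b) = 393.6/(0.85 × 4.95 × 17.8) = 5.255 in.
M_n = T(d − a/2) = 393.6 × (34.3 − 2.6275) = 12466.3 kip·in.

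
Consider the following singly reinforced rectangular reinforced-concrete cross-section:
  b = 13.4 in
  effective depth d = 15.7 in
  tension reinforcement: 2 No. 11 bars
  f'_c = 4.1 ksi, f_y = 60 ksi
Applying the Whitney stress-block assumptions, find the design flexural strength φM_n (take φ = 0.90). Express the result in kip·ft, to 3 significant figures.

A_s = 2 × 1.56 = 3.12 in².
T = A_s f_y = 3.12 × 60 = 187.2 kips.
a = T/(0.85 f'_c b) = 187.2/(0.85 × 4.1 × 13.4) = 4.009 in.
M_n = T(d − a/2) = 187.2 × (15.7 − 2.0045) = 2563.8 kip·in = 2563.8/12 = 213.65 kip·ft.
φM_n = 0.90 × 213.65 = 192.29 kip·ft.

φM_n ≈ 192 kip·ft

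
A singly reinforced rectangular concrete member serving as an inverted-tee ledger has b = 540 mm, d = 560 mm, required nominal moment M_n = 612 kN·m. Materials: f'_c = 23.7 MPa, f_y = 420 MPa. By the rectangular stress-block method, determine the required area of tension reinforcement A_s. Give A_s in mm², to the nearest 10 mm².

A_s ≈ 2890 mm²

With M_n = 0.85 f'_c a b (d − a/2), solve the quadratic for a:
a = d − √(d² − 2M_n/(0.85 f'_c b)) = 560 − √(560² − 2 × 612×10⁶/(0.85 × 23.7 × 540)) = 111.58 mm.
A_s = 0.85 f'_c a b / f_y = 0.85 × 23.7 × 111.58 × 540 / 420 = 2890.0 mm².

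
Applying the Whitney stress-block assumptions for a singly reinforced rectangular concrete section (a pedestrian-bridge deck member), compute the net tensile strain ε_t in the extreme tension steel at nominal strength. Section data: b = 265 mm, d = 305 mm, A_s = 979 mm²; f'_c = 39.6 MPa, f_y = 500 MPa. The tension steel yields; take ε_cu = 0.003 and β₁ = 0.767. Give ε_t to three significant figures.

ε_t ≈ 0.00979

a = A_s f_y/(0.85 f'_c b) = 54.88 mm.
β₁ = 0.767, so c = a/β₁ = 54.88/0.767 = 71.55 mm.
From the linear strain diagram with ε_cu = 0.003: ε_t = 0.003 (d − c)/c = 0.003 × (305 − 71.55)/71.55 = 0.00979.
Since ε_t ≥ 0.005, the section is tension-controlled.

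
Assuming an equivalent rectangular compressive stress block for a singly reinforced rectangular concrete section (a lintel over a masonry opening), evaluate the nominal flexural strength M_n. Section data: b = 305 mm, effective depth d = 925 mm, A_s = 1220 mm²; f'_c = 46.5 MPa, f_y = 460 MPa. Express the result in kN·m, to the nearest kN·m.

M_n ≈ 506 kN·m

T = A_s f_y = 1220 × 460 = 561200 N = 561.2 kN.
From C = T: a = T/(0.85 f'_c b) = 561200/(0.85 × 46.5 × 305) = 46.55 mm.
M_n = T(d − a/2) = 561.2 kN × (925 − 23.275) mm = 506.05 kN·m.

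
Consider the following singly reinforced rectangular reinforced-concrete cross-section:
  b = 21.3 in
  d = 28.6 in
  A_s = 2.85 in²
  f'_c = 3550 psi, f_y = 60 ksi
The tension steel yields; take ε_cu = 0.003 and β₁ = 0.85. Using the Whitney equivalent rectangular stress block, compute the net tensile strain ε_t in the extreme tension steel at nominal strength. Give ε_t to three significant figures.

a = A_s f_y/(0.85 f'_c b) = 2.661 in.
β₁ = 0.85, so c = a/β₁ = 2.661/0.85 = 3.131 in.
From the linear strain diagram with ε_cu = 0.003: ε_t = 0.003 (d − c)/c = 0.003 × (28.6 − 3.131)/3.131 = 0.0244.
Since ε_t ≥ 0.005, the section is tension-controlled.

ε_t ≈ 0.0244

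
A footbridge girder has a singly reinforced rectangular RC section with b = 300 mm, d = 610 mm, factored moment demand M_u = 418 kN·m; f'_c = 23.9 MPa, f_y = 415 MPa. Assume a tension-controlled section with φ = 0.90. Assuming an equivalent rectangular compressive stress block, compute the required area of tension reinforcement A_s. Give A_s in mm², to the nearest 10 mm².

A_s ≈ 2070 mm²

M_n = M_u/φ = 418/0.90 = 464.444 kN·m.
With M_n = 0.85 f'_c a b (d − a/2), solve the quadratic for a:
a = d − √(d² − 2M_n/(0.85 f'_c b)) = 610 − √(610² − 2 × 464.444×10⁶/(0.85 × 23.9 × 300)) = 141.29 mm.
A_s = 0.85 f'_c a b / f_y = 0.85 × 23.9 × 141.29 × 300 / 415 = 2074.9 mm².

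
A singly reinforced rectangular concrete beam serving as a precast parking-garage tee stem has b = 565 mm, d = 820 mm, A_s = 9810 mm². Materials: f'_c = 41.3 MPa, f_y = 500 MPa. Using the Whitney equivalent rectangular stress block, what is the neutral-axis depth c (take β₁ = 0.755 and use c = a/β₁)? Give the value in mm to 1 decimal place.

c ≈ 327.5 mm

T = A_s f_y = 9810 × 500 = 4905000 N = 4905 kN.
Setting C = 0.85 f'_c a b equal to T: a = 4905000/(0.85 × 41.3 × 565) = 247.299 mm.
With β₁ = 0.755, c = a/β₁ = 247.299/0.755 = 327.5 mm.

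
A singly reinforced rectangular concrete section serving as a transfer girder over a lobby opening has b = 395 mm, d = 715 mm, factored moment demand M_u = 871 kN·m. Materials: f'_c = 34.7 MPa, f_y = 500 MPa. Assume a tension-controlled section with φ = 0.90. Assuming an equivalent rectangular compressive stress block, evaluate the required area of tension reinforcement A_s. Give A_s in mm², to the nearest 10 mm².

A_s ≈ 2970 mm²

M_n = M_u/φ = 871/0.90 = 967.778 kN·m.
With M_n = 0.85 f'_c a b (d − a/2), solve the quadratic for a:
a = d − √(d² − 2M_n/(0.85 f'_c b)) = 715 − √(715² − 2 × 967.778×10⁶/(0.85 × 34.7 × 395)) = 127.56 mm.
A_s = 0.85 f'_c a b / f_y = 0.85 × 34.7 × 127.56 × 395 / 500 = 2972.3 mm².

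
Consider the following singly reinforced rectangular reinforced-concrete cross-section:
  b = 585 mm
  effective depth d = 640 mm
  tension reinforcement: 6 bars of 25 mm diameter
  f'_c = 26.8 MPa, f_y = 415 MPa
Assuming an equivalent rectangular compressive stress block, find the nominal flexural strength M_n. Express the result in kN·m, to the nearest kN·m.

M_n ≈ 726 kN·m

A_s = 6 × 491 = 2946 mm².
T = A_s f_y = 2946 × 415 = 1222590 N = 1222.59 kN.
From C = T: a = T/(0.85 f'_c b) = 1222590/(0.85 × 26.8 × 585) = 91.74 mm.
M_n = T(d − a/2) = 1222.59 kN × (640 − 45.87) mm = 726.38 kN·m.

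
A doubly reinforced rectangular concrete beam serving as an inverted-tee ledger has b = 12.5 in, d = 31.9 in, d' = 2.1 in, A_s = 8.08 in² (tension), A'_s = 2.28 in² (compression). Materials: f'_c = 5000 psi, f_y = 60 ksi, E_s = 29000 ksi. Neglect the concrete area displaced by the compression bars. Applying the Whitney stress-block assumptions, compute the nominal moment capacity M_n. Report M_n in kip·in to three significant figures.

M_n ≈ 14000 kip·in

Assume both steels yield.
a = (A_s − A'_s) f_y/(0.85 f'_c b) = (8.08 − 2.28) × 60/(0.85 × 5 × 12.5) = 6.551 in.
c = a/β₁ = 6.551/0.8 = 8.189 in; ε'_s = 0.003(c − d')/c = 0.0022 ≥ ε_y = 0.0021, so the compression steel yields.
M_n = (A_s − A'_s) f_y (d − a/2) + A'_s f_y (d − d') = 348 × (31.9 − 3.2755) + 136.8 × (31.9 − 2.1) = 9961.3 + 4076.6 = 14037.9 kip·in.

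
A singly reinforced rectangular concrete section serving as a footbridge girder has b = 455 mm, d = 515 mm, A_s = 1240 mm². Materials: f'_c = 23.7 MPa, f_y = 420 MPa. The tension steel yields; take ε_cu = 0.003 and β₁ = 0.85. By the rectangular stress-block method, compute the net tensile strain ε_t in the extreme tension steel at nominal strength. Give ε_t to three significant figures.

ε_t ≈ 0.0201

a = A_s f_y/(0.85 f'_c b) = 56.82 mm.
β₁ = 0.85, so c = a/β₁ = 56.82/0.85 = 66.85 mm.
From the linear strain diagram with ε_cu = 0.003: ε_t = 0.003 (d − c)/c = 0.003 × (515 − 66.85)/66.85 = 0.0201.
Since ε_t ≥ 0.005, the section is tension-controlled.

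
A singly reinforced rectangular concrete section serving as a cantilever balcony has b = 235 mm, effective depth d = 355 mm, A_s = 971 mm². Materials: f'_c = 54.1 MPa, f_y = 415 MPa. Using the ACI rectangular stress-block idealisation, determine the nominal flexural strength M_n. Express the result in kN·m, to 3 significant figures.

T = A_s f_y = 971 × 415 = 402965 N = 402.965 kN.
From C = T: a = T/(0.85 f'_c b) = 402965/(0.85 × 54.1 × 235) = 37.29 mm.
M_n = T(d − a/2) = 402.965 kN × (355 − 18.645) mm = 135.54 kN·m.

M_n ≈ 136 kN·m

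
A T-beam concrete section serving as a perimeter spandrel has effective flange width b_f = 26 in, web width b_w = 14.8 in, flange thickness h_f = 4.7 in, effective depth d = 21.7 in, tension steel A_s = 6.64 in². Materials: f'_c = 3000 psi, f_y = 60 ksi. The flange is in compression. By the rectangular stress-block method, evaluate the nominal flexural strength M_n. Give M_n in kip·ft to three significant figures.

Tension: T = A_s f_y = 6.64 × 60 = 398.4 kips.
Try a within the flange: a = T/(0.85 f'_c b_f) = 398.4/(0.85 × 3 × 26) = 6.009 in.
a = 6.009 > h_f = 4.7 in: the block extends into the web. Split into flange-overhang and web parts.
C_f = 0.85 f'_c (b_f − b_w) h_f = 0.85 × 3 × (26 − 14.8) × 4.7 = 134.2 kips.
Remaining web compression depth: a_w = (T − C_f)/(0.85 f'_c b_w) = (398.4 − 134.2)/(0.85 × 3 × 14.8) = 7.001 in.
M_n = C_f(d − h_f/2) + (T − C_f)(d − a_w/2) = 134.2 × (21.7 − 2.35) + 264.2 × (21.7 − 3.5005) = 2596.8 + 4808.3 = 7405.1 kip·in.
M_n = 7405.1/12 = 617.09 kip·ft.

M_n ≈ 617 kip·ft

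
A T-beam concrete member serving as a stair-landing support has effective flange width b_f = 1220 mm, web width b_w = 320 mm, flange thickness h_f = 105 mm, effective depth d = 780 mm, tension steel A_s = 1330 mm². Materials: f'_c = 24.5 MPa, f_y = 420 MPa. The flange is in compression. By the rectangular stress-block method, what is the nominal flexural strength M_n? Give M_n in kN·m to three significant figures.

M_n ≈ 430 kN·m

Tension: T = A_s f_y = 1330 × 420 = 558600 N.
Try a within the flange: a = T/(0.85 f'_c b_f) = 558600/(0.85 × 24.5 × 1220) = 21.99 mm.
Since a = 21.99 ≤ h_f = 105 mm, the stress block lies entirely in the flange; analyse as a rectangular beam of width b_f.
M_n = T(d − a/2) = 558600 × (780 − 10.995) = 429.57 × 10⁶ N·mm.
M_n = 429.57 kN·m.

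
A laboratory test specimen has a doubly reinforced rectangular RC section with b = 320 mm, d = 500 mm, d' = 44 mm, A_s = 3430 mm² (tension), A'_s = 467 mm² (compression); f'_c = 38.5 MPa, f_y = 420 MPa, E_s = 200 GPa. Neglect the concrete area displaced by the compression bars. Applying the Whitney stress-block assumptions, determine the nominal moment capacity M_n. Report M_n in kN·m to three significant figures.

M_n ≈ 638 kN·m

Assume both tension and compression steel yield.
Net tension couple steel: A_s − A'_s = 2963 mm².
a = (A_s − A'_s) f_y / (0.85 f'_c b) = 1244460/(0.85 × 38.5 × 320) = 118.84 mm.
c = a/β₁ = 118.84/0.775 = 153.34 mm; ε'_s = 0.003(c − d')/c = 0.0021 ≥ f_y/E_s = 0.0021, so compression steel does yield.
M_n = (A_s − A'_s) f_y (d − a/2) + A'_s f_y (d − d') = [1244460 × (500 − 59.42) + 196140 × (500 − 44)] × 10⁻⁶ = 548.28 + 89.44 = 637.72 kN·m.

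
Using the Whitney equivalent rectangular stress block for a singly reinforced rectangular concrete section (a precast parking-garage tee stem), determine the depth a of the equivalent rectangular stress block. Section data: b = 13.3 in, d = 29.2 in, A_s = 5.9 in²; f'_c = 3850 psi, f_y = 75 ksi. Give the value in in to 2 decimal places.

T = A_s f_y = 5.9 × 75 = 442.5 kips.
a = T/(0.85 f'_c b) = 442.5/(0.85 × 3.85 × 13.3) = 10.17 in.

a ≈ 10.17 in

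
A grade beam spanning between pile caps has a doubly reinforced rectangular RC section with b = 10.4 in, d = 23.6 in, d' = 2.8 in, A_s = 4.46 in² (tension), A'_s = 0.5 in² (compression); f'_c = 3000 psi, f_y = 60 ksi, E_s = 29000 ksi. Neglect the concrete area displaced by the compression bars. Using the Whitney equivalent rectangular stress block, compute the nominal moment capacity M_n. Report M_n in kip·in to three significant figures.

M_n ≈ 5170 kip·in

Assume both steels yield.
a = (A_s − A'_s) f_y/(0.85 f'_c b) = (4.46 − 0.5) × 60/(0.85 × 3 × 10.4) = 8.959 in.
c = a/β₁ = 8.959/0.85 = 10.540 in; ε'_s = 0.003(c − d')/c = 0.0022 ≥ ε_y = 0.0021, so the compression steel yields.
M_n = (A_s − A'_s) f_y (d − a/2) + A'_s f_y (d − d') = 237.6 × (23.6 − 4.4795) + 30 × (23.6 − 2.8) = 4543.0 + 624.0 = 5167.0 kip·in.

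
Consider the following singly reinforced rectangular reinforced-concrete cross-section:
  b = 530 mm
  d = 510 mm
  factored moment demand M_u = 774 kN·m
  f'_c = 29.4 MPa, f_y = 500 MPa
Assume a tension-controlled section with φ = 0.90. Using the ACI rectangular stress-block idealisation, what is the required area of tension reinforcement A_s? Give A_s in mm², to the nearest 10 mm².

M_n = M_u/φ = 774/0.90 = 860 kN·m.
With M_n = 0.85 f'_c a b (d − a/2), solve the quadratic for a:
a = d − √(d² − 2M_n/(0.85 f'_c b)) = 510 − √(510² − 2 × 860×10⁶/(0.85 × 29.4 × 530)) = 149.12 mm.
A_s = 0.85 f'_c a b / f_y = 0.85 × 29.4 × 149.12 × 530 / 500 = 3950.1 mm².

A_s ≈ 3950 mm²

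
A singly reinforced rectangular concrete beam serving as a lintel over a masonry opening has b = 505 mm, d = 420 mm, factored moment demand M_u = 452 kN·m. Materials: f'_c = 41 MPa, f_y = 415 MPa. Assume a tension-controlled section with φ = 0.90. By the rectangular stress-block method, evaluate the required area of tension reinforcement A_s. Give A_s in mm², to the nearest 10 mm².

A_s ≈ 3160 mm²

M_n = M_u/φ = 452/0.90 = 502.222 kN·m.
With M_n = 0.85 f'_c a b (d − a/2), solve the quadratic for a:
a = d − √(d² − 2M_n/(0.85 f'_c b)) = 420 − √(420² − 2 × 502.222×10⁶/(0.85 × 41 × 505)) = 74.56 mm.
A_s = 0.85 f'_c a b / f_y = 0.85 × 41 × 74.56 × 505 / 415 = 3161.9 mm².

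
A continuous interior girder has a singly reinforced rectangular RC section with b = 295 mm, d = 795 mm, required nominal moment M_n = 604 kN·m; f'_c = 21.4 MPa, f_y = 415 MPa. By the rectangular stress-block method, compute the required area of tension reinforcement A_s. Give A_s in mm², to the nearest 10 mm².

With M_n = 0.85 f'_c a b (d − a/2), solve the quadratic for a:
a = d − √(d² − 2M_n/(0.85 f'_c b)) = 795 − √(795² − 2 × 604×10⁶/(0.85 × 21.4 × 295)) = 157.11 mm.
A_s = 0.85 f'_c a b / f_y = 0.85 × 21.4 × 157.11 × 295 / 415 = 2031.5 mm².

A_s ≈ 2030 mm²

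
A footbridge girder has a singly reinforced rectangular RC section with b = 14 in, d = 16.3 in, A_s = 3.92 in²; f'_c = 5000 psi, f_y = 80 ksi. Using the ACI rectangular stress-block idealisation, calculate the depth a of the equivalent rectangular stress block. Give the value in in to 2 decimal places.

a ≈ 5.27 in

T = A_s f_y = 3.92 × 80 = 313.6 kips.
a = T/(0.85 f'_c b) = 313.6/(0.85 × 5 × 14) = 5.27 in.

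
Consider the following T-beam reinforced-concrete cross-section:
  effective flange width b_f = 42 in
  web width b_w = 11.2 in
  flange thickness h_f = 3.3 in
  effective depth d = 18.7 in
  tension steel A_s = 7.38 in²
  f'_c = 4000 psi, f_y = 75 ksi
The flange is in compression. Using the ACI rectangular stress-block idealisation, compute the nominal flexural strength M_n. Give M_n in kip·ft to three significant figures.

Tension: T = A_s f_y = 7.38 × 75 = 553.5 kips.
Try a within the flange: a = T/(0.85 f'_c b_f) = 553.5/(0.85 × 4 × 42) = 3.876 in.
a = 3.876 > h_f = 3.3 in: the block extends into the web. Split into flange-overhang and web parts.
C_f = 0.85 f'_c (b_f − b_w) h_f = 0.85 × 4 × (42 − 11.2) × 3.3 = 345.6 kips.
Remaining web compression depth: a_w = (T − C_f)/(0.85 f'_c b_w) = (553.5 − 345.6)/(0.85 × 4 × 11.2) = 5.460 in.
M_n = C_f(d − h_f/2) + (T − C_f)(d − a_w/2) = 345.6 × (18.7 − 1.65) + 207.9 × (18.7 − 2.73) = 5892.5 + 3320.2 = 9212.7 kip·in.
M_n = 9212.7/12 = 767.73 kip·ft.

M_n ≈ 768 kip·ft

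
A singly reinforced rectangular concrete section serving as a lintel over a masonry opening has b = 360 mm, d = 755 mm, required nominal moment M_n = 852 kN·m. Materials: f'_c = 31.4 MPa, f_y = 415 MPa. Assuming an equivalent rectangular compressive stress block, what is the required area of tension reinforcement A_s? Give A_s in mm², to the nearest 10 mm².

A_s ≈ 2970 mm²

With M_n = 0.85 f'_c a b (d − a/2), solve the quadratic for a:
a = d − √(d² − 2M_n/(0.85 f'_c b)) = 755 − √(755² − 2 × 852×10⁶/(0.85 × 31.4 × 360)) = 128.36 mm.
A_s = 0.85 f'_c a b / f_y = 0.85 × 31.4 × 128.36 × 360 / 415 = 2971.9 mm².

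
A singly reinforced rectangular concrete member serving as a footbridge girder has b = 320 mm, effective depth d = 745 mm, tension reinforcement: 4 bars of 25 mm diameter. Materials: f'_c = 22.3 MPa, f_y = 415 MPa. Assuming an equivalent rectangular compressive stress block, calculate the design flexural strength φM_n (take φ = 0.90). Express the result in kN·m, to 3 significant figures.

φM_n ≈ 497 kN·m

A_s = 4 × 491 = 1964 mm².
T = A_s f_y = 1964 × 415 = 815060 N = 815.06 kN.
From C = T: a = T/(0.85 f'_c b) = 815060/(0.85 × 22.3 × 320) = 134.37 mm.
M_n = T(d − a/2) = 815.06 kN × (745 − 67.185) mm = 552.46 kN·m.
φM_n = 0.90 × 552.46 = 497.21 kN·m.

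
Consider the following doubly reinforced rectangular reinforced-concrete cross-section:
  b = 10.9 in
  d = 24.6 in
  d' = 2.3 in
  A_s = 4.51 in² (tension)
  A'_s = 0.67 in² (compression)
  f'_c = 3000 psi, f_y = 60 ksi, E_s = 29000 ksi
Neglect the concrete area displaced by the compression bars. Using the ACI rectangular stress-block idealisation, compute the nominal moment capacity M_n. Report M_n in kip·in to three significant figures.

M_n ≈ 5610 kip·in

Assume both steels yield.
a = (A_s − A'_s) f_y/(0.85 f'_c b) = (4.51 − 0.67) × 60/(0.85 × 3 × 10.9) = 8.289 in.
c = a/β₁ = 8.289/0.85 = 9.752 in; ε'_s = 0.003(c − d')/c = 0.0023 ≥ ε_y = 0.0021, so the compression steel yields.
M_n = (A_s − A'_s) f_y (d − a/2) + A'_s f_y (d − d') = 230.4 × (24.6 − 4.1445) + 40.2 × (24.6 − 2.3) = 4712.9 + 896.5 = 5609.4 kip·in.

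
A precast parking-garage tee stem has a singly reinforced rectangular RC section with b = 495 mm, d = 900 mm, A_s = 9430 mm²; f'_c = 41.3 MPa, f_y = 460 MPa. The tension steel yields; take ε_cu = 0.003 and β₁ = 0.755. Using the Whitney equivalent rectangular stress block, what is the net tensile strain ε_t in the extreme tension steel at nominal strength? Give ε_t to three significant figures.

a = A_s f_y/(0.85 f'_c b) = 249.63 mm.
β₁ = 0.755, so c = a/β₁ = 249.63/0.755 = 330.64 mm.
From the linear strain diagram with ε_cu = 0.003: ε_t = 0.003 (d − c)/c = 0.003 × (900 − 330.64)/330.64 = 0.00517.
Since ε_t ≥ 0.005, the section is tension-controlled.

ε_t ≈ 0.00517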